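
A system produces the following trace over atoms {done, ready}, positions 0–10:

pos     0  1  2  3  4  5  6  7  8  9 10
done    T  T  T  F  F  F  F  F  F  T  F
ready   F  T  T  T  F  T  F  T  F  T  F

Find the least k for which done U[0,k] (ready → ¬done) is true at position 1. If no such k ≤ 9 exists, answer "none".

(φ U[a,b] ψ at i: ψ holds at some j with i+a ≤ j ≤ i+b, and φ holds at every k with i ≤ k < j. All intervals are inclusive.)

Need earliest j ≥ 1 with (ready → ¬done), and done at every k in [1,j-1].
  j=1: rhs fails.
  j=2: rhs fails.
  j=3: rhs holds; lhs holds on [1,2]. k = 2.

2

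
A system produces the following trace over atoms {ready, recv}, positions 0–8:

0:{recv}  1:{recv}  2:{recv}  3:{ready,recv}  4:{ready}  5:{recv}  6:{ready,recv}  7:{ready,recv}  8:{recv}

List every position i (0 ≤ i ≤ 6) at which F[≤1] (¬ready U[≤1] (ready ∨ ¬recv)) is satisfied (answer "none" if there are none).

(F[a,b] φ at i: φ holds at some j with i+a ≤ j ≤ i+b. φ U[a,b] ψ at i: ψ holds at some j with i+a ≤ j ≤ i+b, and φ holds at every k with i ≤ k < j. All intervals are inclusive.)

1, 2, 3, 4, 5, 6

Evaluate at each i in [0,6]:
  i=0: ✗ (none in [0,1])
  i=1: ✓ (witness j=2)
  i=2: ✓ (witness j=2)
  i=3: ✓ (witness j=3)
  i=4: ✓ (witness j=4)
  i=5: ✓ (witness j=5)
  i=6: ✓ (witness j=6)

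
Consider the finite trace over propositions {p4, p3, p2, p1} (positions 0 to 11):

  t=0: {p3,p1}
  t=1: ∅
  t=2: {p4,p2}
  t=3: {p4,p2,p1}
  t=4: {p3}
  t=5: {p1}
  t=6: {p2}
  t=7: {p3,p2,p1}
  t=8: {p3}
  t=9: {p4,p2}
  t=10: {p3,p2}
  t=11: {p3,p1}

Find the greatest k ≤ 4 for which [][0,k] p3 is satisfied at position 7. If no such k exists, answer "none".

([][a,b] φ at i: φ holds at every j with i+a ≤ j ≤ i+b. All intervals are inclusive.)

1

p3 must hold from j=7 onward; find where it first fails.
  j=7: holds
  j=8: holds
  j=9: fails
Holds on [7,8], so largest k = 1.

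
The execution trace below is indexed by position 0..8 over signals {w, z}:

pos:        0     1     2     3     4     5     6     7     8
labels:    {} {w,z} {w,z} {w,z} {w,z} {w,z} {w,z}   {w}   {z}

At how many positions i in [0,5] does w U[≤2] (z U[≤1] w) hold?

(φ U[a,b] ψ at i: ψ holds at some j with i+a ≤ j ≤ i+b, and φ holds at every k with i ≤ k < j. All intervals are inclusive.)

Evaluate at each i in [0,5]:
  i=0: ✗ (lhs fails at k=0 before rhs at j=1)
  i=1: ✓ (rhs at j=1)
  i=2: ✓ (rhs at j=2)
  i=3: ✓ (rhs at j=3)
  i=4: ✓ (rhs at j=4)
  i=5: ✓ (rhs at j=5)
Positions where it holds: {1, 2, 3, 4, 5} → 5.

5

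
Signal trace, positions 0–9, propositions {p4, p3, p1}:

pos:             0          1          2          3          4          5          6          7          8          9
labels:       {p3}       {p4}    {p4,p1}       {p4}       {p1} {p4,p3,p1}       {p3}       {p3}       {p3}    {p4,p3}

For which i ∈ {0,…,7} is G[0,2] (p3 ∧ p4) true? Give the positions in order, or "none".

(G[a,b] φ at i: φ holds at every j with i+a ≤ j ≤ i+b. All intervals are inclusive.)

Evaluate at each i in [0,7]:
  i=0: ✗ (fails at j=0)
  i=1: ✗ (fails at j=1)
  i=2: ✗ (fails at j=2)
  i=3: ✗ (fails at j=3)
  i=4: ✗ (fails at j=4)
  i=5: ✗ (fails at j=6)
  i=6: ✗ (fails at j=6)
  i=7: ✗ (fails at j=7)

none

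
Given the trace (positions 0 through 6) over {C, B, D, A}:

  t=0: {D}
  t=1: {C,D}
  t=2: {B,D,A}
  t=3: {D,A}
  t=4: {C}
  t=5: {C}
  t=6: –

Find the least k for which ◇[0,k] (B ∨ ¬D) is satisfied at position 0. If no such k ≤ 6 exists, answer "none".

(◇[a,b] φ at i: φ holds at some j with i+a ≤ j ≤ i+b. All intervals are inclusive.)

2

Scan j = 0,1,… for (B ∨ ¬D):
  j=0: fails
  j=1: fails
  j=2: holds
First hit at j=2, so smallest k = 2-0 = 2.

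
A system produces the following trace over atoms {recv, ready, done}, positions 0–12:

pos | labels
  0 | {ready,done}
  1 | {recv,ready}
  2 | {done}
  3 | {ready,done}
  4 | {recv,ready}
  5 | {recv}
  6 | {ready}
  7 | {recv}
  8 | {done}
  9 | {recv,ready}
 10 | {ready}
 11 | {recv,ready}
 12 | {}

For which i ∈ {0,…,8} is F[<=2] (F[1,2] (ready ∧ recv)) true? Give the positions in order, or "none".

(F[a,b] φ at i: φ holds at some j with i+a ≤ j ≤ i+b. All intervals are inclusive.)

0, 1, 2, 3, 5, 6, 7, 8

Evaluate at each i in [0,8]:
  i=0: ✓ (witness j=0)
  i=1: ✓ (witness j=2)
  i=2: ✓ (witness j=2)
  i=3: ✓ (witness j=3)
  i=4: ✗ (none in [4,6])
  i=5: ✓ (witness j=7)
  i=6: ✓ (witness j=7)
  i=7: ✓ (witness j=7)
  i=8: ✓ (witness j=8)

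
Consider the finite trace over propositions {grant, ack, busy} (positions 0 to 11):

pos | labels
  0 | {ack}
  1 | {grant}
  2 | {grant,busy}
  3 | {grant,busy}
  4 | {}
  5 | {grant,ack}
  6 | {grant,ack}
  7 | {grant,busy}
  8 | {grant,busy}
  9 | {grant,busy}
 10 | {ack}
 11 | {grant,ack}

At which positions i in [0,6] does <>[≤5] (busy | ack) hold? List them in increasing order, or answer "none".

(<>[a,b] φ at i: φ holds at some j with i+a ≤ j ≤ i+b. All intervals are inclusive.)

Evaluate at each i in [0,6]:
  i=0: ✓ (witness j=0)
  i=1: ✓ (witness j=2)
  i=2: ✓ (witness j=2)
  i=3: ✓ (witness j=3)
  i=4: ✓ (witness j=5)
  i=5: ✓ (witness j=5)
  i=6: ✓ (witness j=6)

0, 1, 2, 3, 4, 5, 6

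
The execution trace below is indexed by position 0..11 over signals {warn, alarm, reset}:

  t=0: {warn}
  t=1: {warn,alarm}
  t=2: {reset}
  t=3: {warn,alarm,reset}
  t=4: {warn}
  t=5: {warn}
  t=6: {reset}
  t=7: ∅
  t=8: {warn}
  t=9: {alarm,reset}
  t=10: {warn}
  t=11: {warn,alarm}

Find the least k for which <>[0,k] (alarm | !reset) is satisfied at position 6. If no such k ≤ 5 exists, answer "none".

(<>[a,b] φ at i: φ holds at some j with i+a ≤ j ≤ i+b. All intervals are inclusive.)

1

Scan j = 6,7,… for (alarm | !reset):
  j=6: fails
  j=7: holds
First hit at j=7, so smallest k = 7-6 = 1.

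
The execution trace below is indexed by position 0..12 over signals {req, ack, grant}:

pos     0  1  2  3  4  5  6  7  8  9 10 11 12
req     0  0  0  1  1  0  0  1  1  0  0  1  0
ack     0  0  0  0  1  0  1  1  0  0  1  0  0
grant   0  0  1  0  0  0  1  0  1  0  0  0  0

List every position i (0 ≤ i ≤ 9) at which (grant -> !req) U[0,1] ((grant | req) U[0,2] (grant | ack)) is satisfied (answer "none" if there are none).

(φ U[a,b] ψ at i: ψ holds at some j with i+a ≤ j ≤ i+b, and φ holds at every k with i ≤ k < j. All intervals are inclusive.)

1, 2, 3, 4, 5, 6, 7, 8, 9

Evaluate at each i in [0,9]:
  i=0: ✗ (no rhs in [0,1])
  i=1: ✓ (rhs at j=2; lhs holds on [1,1])
  i=2: ✓ (rhs at j=2)
  i=3: ✓ (rhs at j=3)
  i=4: ✓ (rhs at j=4)
  i=5: ✓ (rhs at j=6; lhs holds on [5,5])
  i=6: ✓ (rhs at j=6)
  i=7: ✓ (rhs at j=7)
  i=8: ✓ (rhs at j=8)
  i=9: ✓ (rhs at j=10; lhs holds on [9,9])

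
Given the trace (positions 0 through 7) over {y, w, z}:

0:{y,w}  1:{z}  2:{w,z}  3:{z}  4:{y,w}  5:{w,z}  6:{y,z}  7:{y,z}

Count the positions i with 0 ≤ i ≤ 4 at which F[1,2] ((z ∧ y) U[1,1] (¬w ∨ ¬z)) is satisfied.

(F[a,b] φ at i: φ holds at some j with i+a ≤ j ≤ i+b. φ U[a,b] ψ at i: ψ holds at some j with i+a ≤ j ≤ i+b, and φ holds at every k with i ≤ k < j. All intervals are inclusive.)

Evaluate at each i in [0,4]:
  i=0: ✗ (none in [1,2])
  i=1: ✗ (none in [2,3])
  i=2: ✗ (none in [3,4])
  i=3: ✗ (none in [4,5])
  i=4: ✓ (witness j=6)
Positions where it holds: {4} → 1.

1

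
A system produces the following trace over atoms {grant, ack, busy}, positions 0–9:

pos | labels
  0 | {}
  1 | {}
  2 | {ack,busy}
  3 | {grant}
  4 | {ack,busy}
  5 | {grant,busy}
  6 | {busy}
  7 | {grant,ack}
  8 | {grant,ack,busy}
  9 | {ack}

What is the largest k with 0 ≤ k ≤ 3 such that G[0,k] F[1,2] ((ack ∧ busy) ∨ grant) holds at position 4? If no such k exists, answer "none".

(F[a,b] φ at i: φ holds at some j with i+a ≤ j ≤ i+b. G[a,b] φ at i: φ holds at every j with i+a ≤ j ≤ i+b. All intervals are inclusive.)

3

F[1,2] ((ack ∧ busy) ∨ grant) must hold from j=4 onward; find where it first fails.
  j=4: holds
  j=5: holds
  j=6: holds
  j=7: holds
Holds through j=7; largest k = 3.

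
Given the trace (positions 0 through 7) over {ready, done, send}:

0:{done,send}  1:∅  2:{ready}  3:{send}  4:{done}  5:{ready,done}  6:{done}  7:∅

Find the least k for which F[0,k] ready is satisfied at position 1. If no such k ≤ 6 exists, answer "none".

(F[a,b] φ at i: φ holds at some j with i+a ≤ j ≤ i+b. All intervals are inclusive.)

Scan j = 1,2,… for ready:
  j=1: fails
  j=2: holds
First hit at j=2, so smallest k = 2-1 = 1.

1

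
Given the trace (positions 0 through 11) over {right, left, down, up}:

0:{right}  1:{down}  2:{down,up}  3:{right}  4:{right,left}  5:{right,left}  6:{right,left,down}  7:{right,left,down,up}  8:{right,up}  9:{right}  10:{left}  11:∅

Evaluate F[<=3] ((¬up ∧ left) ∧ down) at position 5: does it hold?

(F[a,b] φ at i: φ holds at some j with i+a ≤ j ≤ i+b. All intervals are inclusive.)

Holds

Check ((¬up ∧ left) ∧ down) at each j in [5,8]:
  j=5: false
  j=6: true
  j=7: false
  j=8: false
Found at j=6 → formula holds.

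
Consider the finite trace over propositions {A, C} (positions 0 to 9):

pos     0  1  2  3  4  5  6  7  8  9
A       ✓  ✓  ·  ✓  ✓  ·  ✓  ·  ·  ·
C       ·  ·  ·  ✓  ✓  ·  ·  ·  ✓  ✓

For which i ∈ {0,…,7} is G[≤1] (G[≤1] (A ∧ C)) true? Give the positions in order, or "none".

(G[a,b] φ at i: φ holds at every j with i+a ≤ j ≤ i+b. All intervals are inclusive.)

Evaluate at each i in [0,7]:
  i=0: ✗ (fails at j=0)
  i=1: ✗ (fails at j=1)
  i=2: ✗ (fails at j=2)
  i=3: ✗ (fails at j=4)
  i=4: ✗ (fails at j=4)
  i=5: ✗ (fails at j=5)
  i=6: ✗ (fails at j=6)
  i=7: ✗ (fails at j=7)

none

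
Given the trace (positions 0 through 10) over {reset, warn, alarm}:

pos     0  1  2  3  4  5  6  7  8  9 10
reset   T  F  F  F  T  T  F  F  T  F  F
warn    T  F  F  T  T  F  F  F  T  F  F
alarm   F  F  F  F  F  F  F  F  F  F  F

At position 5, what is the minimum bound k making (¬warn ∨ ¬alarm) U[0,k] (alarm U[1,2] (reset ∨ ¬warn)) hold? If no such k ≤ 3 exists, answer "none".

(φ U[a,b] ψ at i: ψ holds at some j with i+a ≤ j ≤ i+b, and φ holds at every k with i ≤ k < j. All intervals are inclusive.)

none

Need earliest j ≥ 5 with (alarm U[1,2] (reset ∨ ¬warn)), and (¬warn ∨ ¬alarm) at every k in [5,j-1].
  j=5: rhs fails.
  j=6: rhs fails.
  j=7: rhs fails.
  j=8: rhs fails.
No witness within the range → none.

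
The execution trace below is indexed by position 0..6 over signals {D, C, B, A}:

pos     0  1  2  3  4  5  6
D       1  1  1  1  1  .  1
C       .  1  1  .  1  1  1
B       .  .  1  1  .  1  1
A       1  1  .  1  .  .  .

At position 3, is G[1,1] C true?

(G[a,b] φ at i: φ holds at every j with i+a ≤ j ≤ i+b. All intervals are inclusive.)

Check C at every j in [4,4]:
  j=4: true
All positions satisfy it → formula holds.

True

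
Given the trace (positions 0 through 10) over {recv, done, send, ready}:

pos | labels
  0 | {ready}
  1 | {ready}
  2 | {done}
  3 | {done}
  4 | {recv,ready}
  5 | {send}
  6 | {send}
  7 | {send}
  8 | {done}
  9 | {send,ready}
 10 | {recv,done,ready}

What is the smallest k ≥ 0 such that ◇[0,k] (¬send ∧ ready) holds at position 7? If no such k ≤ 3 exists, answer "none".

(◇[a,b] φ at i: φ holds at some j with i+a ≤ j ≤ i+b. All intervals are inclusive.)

3

Scan j = 7,8,… for (¬send ∧ ready):
  j=7: fails
  j=8: fails
  j=9: fails
  j=10: holds
First hit at j=10, so smallest k = 10-7 = 3.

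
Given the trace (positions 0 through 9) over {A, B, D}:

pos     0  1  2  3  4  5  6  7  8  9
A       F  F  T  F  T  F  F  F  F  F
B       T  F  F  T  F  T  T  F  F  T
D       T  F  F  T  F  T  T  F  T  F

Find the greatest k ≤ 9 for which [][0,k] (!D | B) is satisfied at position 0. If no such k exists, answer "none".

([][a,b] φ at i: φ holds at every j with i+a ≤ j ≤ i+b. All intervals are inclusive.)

7

(!D | B) must hold from j=0 onward; find where it first fails.
  j=0: holds
  j=1: holds
  j=2: holds
  j=3: holds
  j=4: holds
  j=5: holds
  j=6: holds
  j=7: holds
  j=8: fails
Holds on [0,7], so largest k = 7.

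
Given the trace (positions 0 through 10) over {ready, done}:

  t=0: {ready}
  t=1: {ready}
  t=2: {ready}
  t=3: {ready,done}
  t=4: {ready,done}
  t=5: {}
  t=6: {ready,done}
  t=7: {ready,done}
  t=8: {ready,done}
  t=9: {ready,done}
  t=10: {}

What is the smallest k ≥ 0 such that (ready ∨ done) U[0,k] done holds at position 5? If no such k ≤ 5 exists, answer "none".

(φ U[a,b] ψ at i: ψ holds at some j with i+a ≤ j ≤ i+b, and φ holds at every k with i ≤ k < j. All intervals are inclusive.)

Need earliest j ≥ 5 with done, and (ready ∨ done) at every k in [5,j-1].
  j=5: rhs fails.
  j=6: rhs holds but lhs fails at k=5.
  j=7: rhs holds but lhs fails at k=5.
  j=8: rhs holds but lhs fails at k=5.
  j=9: rhs holds but lhs fails at k=5.
  j=10: rhs fails.
No witness within the range → none.

none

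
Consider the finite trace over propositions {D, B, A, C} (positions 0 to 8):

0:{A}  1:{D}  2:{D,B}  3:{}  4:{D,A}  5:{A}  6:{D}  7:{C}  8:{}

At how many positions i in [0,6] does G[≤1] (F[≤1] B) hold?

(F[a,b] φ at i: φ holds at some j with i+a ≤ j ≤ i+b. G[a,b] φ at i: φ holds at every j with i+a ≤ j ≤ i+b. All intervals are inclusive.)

Evaluate at each i in [0,6]:
  i=0: ✗ (fails at j=0)
  i=1: ✓ (all of [1,2])
  i=2: ✗ (fails at j=3)
  i=3: ✗ (fails at j=3)
  i=4: ✗ (fails at j=4)
  i=5: ✗ (fails at j=5)
  i=6: ✗ (fails at j=6)
Positions where it holds: {1} → 1.

1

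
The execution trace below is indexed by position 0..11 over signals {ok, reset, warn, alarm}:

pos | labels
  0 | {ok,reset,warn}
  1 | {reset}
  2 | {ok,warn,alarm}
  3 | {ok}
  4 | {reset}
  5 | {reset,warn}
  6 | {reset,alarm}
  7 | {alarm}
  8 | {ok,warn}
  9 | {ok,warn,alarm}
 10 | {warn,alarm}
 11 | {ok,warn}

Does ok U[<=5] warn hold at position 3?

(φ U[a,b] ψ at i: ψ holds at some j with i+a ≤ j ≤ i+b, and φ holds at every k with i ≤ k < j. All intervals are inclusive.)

Need some j in [3,8] with warn, and ok at every k in [3,j-1].
  j=3: warn false.
  j=4: warn false.
  j=5: warn holds, but ok fails at k=4 → not this j.
  j=6: warn false.
  j=7: warn false.
  j=8: warn holds, but ok fails at k=4 → not this j.
No j in the window works → until fails.

Does not hold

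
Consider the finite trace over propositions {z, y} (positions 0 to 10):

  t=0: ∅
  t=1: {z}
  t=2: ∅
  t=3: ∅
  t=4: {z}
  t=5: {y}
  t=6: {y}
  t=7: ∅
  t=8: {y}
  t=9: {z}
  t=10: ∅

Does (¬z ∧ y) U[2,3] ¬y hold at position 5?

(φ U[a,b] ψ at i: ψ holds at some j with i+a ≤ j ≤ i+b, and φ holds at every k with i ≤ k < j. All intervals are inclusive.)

Need some j in [7,8] with ¬y, and (¬z ∧ y) at every k in [5,j-1].
  j=7: ¬y holds; (¬z ∧ y) holds at every k in [5,6] → satisfied.

True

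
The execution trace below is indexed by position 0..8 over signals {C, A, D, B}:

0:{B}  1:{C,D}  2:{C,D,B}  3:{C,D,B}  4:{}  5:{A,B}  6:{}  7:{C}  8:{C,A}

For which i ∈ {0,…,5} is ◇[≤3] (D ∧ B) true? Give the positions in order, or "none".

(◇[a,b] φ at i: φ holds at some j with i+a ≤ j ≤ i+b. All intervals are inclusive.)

0, 1, 2, 3

Evaluate at each i in [0,5]:
  i=0: ✓ (witness j=2)
  i=1: ✓ (witness j=2)
  i=2: ✓ (witness j=2)
  i=3: ✓ (witness j=3)
  i=4: ✗ (none in [4,7])
  i=5: ✗ (none in [5,8])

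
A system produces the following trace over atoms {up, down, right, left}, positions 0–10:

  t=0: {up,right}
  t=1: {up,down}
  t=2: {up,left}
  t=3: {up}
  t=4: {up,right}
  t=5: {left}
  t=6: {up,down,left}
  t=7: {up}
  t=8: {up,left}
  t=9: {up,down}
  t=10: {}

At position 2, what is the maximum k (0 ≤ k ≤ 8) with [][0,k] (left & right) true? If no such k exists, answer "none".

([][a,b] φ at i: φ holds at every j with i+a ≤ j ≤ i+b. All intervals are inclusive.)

(left & right) must hold from j=2 onward; find where it first fails.
  j=2: fails → no k works.

none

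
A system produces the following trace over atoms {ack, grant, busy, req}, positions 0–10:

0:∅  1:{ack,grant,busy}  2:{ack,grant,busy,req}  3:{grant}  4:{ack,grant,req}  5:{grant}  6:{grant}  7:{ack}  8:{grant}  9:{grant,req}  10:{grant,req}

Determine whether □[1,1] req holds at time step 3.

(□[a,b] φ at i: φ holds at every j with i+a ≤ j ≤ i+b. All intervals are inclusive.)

Check req at every j in [4,4]:
  j=4: true
All positions satisfy it → formula holds.

Yes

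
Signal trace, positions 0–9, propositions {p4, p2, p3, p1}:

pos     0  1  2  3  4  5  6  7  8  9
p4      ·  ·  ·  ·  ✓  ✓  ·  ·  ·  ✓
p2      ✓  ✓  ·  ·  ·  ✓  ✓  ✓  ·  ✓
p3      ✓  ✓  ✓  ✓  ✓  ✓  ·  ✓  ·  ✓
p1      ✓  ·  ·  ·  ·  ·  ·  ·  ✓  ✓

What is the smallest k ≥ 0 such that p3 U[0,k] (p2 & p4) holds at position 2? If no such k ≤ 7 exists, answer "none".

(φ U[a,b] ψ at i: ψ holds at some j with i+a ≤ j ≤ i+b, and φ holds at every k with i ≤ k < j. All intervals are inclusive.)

Need earliest j ≥ 2 with (p2 & p4), and p3 at every k in [2,j-1].
  j=2: rhs fails.
  j=3: rhs fails.
  j=4: rhs fails.
  j=5: rhs holds; lhs holds on [2,4]. k = 3.

3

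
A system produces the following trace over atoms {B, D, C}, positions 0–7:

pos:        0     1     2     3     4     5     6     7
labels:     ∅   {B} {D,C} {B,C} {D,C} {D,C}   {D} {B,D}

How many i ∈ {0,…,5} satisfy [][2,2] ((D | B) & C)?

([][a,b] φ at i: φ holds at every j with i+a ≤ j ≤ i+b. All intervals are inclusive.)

Evaluate at each i in [0,5]:
  i=0: ✓ (all of [2,2])
  i=1: ✓ (all of [3,3])
  i=2: ✓ (all of [4,4])
  i=3: ✓ (all of [5,5])
  i=4: ✗ (fails at j=6)
  i=5: ✗ (fails at j=7)
Positions where it holds: {0, 1, 2, 3} → 4.

4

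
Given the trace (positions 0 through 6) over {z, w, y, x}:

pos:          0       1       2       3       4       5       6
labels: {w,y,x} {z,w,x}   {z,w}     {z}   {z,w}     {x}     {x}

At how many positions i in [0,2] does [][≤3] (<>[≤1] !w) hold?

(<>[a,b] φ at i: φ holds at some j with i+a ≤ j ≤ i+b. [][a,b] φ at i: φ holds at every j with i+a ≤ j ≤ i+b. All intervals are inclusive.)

1

Evaluate at each i in [0,2]:
  i=0: ✗ (fails at j=0)
  i=1: ✗ (fails at j=1)
  i=2: ✓ (all of [2,5])
Positions where it holds: {2} → 1.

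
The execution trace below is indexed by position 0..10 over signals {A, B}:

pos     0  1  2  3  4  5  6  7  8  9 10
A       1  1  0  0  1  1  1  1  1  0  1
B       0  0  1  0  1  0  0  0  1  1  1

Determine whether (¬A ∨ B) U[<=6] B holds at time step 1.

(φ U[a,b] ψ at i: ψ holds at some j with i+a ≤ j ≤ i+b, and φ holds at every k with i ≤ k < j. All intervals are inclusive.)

Need some j in [1,7] with B, and (¬A ∨ B) at every k in [1,j-1].
  j=1: B false.
  j=2: B holds, but (¬A ∨ B) fails at k=1 → not this j.
  j=3: B false.
  j=4: B holds, but (¬A ∨ B) fails at k=1 → not this j.
  j=5: B false.
  j=6: B false.
  j=7: B false.
No j in the window works → until fails.

Does not hold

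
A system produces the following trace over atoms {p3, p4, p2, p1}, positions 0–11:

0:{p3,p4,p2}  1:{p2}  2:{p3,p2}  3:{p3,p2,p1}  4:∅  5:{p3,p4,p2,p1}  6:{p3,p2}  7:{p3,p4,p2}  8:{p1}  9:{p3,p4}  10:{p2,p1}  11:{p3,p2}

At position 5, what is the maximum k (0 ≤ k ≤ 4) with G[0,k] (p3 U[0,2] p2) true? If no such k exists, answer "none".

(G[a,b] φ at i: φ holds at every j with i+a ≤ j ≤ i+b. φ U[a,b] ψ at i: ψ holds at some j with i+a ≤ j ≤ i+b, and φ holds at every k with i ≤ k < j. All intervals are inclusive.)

(p3 U[0,2] p2) must hold from j=5 onward; find where it first fails.
  j=5: holds
  j=6: holds
  j=7: holds
  j=8: fails
Holds on [5,7], so largest k = 2.

2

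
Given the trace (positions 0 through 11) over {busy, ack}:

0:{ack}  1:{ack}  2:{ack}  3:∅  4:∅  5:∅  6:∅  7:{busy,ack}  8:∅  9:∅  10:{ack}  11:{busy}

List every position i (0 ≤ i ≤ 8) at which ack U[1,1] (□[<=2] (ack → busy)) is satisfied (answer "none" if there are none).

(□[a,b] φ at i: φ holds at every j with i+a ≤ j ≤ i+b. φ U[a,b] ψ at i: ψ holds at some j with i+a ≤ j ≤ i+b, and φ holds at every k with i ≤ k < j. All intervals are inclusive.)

Evaluate at each i in [0,8]:
  i=0: ✗ (no rhs in [1,1])
  i=1: ✗ (no rhs in [2,2])
  i=2: ✓ (rhs at j=3; lhs holds on [2,2])
  i=3: ✗ (lhs fails at k=3 before rhs at j=4)
  i=4: ✗ (lhs fails at k=4 before rhs at j=5)
  i=5: ✗ (lhs fails at k=5 before rhs at j=6)
  i=6: ✗ (lhs fails at k=6 before rhs at j=7)
  i=7: ✗ (no rhs in [8,8])
  i=8: ✗ (no rhs in [9,9])

2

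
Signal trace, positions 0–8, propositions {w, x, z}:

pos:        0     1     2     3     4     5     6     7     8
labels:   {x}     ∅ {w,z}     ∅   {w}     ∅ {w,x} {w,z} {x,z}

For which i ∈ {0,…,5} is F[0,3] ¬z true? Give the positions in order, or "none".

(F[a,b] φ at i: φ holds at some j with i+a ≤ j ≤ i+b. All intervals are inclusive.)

Evaluate at each i in [0,5]:
  i=0: ✓ (witness j=0)
  i=1: ✓ (witness j=1)
  i=2: ✓ (witness j=3)
  i=3: ✓ (witness j=3)
  i=4: ✓ (witness j=4)
  i=5: ✓ (witness j=5)

0, 1, 2, 3, 4, 5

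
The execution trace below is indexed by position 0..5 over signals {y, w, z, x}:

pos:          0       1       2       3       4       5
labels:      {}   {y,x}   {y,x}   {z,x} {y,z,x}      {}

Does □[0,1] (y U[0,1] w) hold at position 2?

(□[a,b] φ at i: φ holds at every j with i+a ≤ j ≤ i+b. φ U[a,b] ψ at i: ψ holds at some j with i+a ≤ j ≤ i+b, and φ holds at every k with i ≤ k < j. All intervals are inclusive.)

Does not hold

Check (y U[0,1] w) at every j in [2,3]:
  j=2: fails
  j=3: fails
Fails at j=2 → formula fails.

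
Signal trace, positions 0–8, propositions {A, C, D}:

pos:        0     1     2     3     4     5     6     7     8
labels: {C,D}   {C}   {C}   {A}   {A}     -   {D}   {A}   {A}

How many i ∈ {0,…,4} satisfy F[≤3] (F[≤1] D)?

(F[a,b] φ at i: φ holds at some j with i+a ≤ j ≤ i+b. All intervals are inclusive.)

Evaluate at each i in [0,4]:
  i=0: ✓ (witness j=0)
  i=1: ✗ (none in [1,4])
  i=2: ✓ (witness j=5)
  i=3: ✓ (witness j=5)
  i=4: ✓ (witness j=5)
Positions where it holds: {0, 2, 3, 4} → 4.

4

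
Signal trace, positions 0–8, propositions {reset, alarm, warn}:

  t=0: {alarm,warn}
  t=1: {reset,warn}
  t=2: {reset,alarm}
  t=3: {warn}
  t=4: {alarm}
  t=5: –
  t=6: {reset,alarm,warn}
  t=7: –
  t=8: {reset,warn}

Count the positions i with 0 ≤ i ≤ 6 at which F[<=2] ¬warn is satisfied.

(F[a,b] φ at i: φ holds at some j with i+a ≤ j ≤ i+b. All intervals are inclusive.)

7

Evaluate at each i in [0,6]:
  i=0: ✓ (witness j=2)
  i=1: ✓ (witness j=2)
  i=2: ✓ (witness j=2)
  i=3: ✓ (witness j=4)
  i=4: ✓ (witness j=4)
  i=5: ✓ (witness j=5)
  i=6: ✓ (witness j=7)
Positions where it holds: {0, 1, 2, 3, 4, 5, 6} → 7.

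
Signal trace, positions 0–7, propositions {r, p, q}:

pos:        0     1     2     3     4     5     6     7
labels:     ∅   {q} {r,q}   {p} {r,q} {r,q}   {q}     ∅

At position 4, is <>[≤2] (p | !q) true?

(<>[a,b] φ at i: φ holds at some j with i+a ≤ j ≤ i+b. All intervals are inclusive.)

No

Check (p | !q) at each j in [4,6]:
  j=4: false
  j=5: false
  j=6: false
No position in the window satisfies it → formula fails.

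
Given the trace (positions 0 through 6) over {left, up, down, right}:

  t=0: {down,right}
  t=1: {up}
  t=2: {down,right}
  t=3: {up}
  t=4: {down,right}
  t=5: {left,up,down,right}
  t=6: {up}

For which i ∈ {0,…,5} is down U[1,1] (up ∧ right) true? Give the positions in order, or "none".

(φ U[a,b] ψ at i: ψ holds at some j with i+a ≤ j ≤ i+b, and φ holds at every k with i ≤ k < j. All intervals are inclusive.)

Evaluate at each i in [0,5]:
  i=0: ✗ (no rhs in [1,1])
  i=1: ✗ (no rhs in [2,2])
  i=2: ✗ (no rhs in [3,3])
  i=3: ✗ (no rhs in [4,4])
  i=4: ✓ (rhs at j=5; lhs holds on [4,4])
  i=5: ✗ (no rhs in [6,6])

4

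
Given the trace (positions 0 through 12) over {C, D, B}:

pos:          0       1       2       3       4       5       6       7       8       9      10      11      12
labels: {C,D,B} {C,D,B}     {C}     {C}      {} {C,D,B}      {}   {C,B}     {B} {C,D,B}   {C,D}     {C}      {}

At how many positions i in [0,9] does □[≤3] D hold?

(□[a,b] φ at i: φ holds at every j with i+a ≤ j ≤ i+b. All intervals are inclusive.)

0

Evaluate at each i in [0,9]:
  i=0: ✗ (fails at j=2)
  i=1: ✗ (fails at j=2)
  i=2: ✗ (fails at j=2)
  i=3: ✗ (fails at j=3)
  i=4: ✗ (fails at j=4)
  i=5: ✗ (fails at j=6)
  i=6: ✗ (fails at j=6)
  i=7: ✗ (fails at j=7)
  i=8: ✗ (fails at j=8)
  i=9: ✗ (fails at j=11)
Positions where it holds: {} → 0.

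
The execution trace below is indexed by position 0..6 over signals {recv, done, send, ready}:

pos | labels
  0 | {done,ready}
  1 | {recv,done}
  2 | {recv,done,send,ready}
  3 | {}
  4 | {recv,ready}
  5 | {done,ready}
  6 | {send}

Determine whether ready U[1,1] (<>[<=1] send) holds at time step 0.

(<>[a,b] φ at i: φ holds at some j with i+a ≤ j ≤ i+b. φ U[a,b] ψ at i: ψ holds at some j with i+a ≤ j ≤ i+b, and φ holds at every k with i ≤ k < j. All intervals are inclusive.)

True

Need some j in [1,1] with <>[<=1] send, and ready at every k in [0,j-1].
  j=1: <>[<=1] send holds; ready holds at every k in [0,0] → satisfied.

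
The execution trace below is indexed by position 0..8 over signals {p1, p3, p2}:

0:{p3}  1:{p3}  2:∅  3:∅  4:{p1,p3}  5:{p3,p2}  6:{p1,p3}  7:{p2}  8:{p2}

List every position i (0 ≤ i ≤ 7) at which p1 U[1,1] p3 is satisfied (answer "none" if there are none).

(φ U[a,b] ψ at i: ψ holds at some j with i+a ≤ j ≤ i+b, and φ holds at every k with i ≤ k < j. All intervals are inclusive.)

Evaluate at each i in [0,7]:
  i=0: ✗ (lhs fails at k=0 before rhs at j=1)
  i=1: ✗ (no rhs in [2,2])
  i=2: ✗ (no rhs in [3,3])
  i=3: ✗ (lhs fails at k=3 before rhs at j=4)
  i=4: ✓ (rhs at j=5; lhs holds on [4,4])
  i=5: ✗ (lhs fails at k=5 before rhs at j=6)
  i=6: ✗ (no rhs in [7,7])
  i=7: ✗ (no rhs in [8,8])

4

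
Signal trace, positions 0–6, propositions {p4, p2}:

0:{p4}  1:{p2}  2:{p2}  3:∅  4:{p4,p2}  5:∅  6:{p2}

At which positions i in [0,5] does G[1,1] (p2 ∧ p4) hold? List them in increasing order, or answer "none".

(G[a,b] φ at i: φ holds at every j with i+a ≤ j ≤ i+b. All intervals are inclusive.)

Evaluate at each i in [0,5]:
  i=0: ✗ (fails at j=1)
  i=1: ✗ (fails at j=2)
  i=2: ✗ (fails at j=3)
  i=3: ✓ (all of [4,4])
  i=4: ✗ (fails at j=5)
  i=5: ✗ (fails at j=6)

3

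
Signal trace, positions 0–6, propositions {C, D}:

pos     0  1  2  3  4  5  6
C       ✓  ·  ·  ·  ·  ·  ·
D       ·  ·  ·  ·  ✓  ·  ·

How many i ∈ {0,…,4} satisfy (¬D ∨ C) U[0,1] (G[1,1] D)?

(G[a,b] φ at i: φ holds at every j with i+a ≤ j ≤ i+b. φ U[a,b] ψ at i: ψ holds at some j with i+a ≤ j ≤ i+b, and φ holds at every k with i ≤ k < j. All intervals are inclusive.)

Evaluate at each i in [0,4]:
  i=0: ✗ (no rhs in [0,1])
  i=1: ✗ (no rhs in [1,2])
  i=2: ✓ (rhs at j=3; lhs holds on [2,2])
  i=3: ✓ (rhs at j=3)
  i=4: ✗ (no rhs in [4,5])
Positions where it holds: {2, 3} → 2.

2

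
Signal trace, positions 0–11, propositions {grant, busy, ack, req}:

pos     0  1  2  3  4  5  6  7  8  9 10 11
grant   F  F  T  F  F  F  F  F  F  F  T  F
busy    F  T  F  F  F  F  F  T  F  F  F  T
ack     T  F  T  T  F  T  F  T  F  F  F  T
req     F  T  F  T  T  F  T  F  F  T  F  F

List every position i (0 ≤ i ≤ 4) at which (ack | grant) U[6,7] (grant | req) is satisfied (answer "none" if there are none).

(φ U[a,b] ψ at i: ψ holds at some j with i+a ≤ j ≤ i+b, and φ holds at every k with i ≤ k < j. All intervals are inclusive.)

Evaluate at each i in [0,4]:
  i=0: ✗ (lhs fails at k=1 before rhs at j=6)
  i=1: ✗ (no rhs in [7,8])
  i=2: ✗ (lhs fails at k=4 before rhs at j=9)
  i=3: ✗ (lhs fails at k=4 before rhs at j=9)
  i=4: ✗ (lhs fails at k=4 before rhs at j=10)

none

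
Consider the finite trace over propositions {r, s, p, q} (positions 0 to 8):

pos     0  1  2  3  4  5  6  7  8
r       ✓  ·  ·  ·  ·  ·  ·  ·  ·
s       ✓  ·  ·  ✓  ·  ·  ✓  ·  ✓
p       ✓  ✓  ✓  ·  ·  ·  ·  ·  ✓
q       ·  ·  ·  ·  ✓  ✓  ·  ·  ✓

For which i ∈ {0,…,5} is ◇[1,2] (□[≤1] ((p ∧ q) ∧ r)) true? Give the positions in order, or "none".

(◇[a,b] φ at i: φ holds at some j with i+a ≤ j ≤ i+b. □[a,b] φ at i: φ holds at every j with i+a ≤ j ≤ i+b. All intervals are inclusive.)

Evaluate at each i in [0,5]:
  i=0: ✗ (none in [1,2])
  i=1: ✗ (none in [2,3])
  i=2: ✗ (none in [3,4])
  i=3: ✗ (none in [4,5])
  i=4: ✗ (none in [5,6])
  i=5: ✗ (none in [6,7])

none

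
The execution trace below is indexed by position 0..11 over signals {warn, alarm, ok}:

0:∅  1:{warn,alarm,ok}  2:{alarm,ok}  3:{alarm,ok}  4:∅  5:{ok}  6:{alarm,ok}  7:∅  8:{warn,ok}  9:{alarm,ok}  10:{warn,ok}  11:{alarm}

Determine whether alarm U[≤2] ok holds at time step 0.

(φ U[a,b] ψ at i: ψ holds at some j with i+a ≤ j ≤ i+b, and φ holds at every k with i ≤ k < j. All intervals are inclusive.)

Need some j in [0,2] with ok, and alarm at every k in [0,j-1].
  j=0: ok false.
  j=1: ok holds, but alarm fails at k=0 → not this j.
  j=2: ok holds, but alarm fails at k=0 → not this j.
No j in the window works → until fails.

Does not hold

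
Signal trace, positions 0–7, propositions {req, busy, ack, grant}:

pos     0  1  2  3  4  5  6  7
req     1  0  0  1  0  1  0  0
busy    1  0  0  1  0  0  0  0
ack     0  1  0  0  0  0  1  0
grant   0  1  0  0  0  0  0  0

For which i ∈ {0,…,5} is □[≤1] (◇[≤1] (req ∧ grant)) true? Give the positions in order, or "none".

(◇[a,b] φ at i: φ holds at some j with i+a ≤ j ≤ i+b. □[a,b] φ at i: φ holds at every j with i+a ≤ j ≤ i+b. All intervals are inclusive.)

Evaluate at each i in [0,5]:
  i=0: ✗ (fails at j=0)
  i=1: ✗ (fails at j=1)
  i=2: ✗ (fails at j=2)
  i=3: ✗ (fails at j=3)
  i=4: ✗ (fails at j=4)
  i=5: ✗ (fails at j=5)

none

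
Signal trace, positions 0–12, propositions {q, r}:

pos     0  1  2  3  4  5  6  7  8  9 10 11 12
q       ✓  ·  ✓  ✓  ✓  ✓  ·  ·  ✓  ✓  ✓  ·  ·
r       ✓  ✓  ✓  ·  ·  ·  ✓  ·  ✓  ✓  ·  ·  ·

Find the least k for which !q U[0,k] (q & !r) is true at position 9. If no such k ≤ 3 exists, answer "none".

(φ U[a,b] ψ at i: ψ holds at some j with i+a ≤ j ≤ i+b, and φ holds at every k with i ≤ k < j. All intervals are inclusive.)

Need earliest j ≥ 9 with (q & !r), and !q at every k in [9,j-1].
  j=9: rhs fails.
  j=10: rhs holds but lhs fails at k=9.
  j=11: rhs fails.
  j=12: rhs fails.
No witness within the range → none.

none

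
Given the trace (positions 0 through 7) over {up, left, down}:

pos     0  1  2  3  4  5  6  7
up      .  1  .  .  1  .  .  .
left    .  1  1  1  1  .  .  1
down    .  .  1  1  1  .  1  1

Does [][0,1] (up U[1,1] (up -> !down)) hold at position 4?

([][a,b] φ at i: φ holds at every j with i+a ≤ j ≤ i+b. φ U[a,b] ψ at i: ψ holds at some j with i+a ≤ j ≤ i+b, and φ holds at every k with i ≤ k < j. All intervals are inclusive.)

False

Check (up U[1,1] (up -> !down)) at every j in [4,5]:
  j=4: holds
  j=5: fails
Fails at j=5 → formula fails.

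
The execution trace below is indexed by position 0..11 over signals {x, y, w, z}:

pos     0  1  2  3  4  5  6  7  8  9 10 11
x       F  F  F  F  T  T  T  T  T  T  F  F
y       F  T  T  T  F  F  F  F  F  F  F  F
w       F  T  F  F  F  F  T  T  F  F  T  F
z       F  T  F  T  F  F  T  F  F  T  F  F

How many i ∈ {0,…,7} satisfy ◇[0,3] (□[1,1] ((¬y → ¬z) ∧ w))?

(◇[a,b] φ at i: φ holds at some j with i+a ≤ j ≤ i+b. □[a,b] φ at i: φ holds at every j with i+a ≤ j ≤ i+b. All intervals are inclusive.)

Evaluate at each i in [0,7]:
  i=0: ✓ (witness j=0)
  i=1: ✗ (none in [1,4])
  i=2: ✗ (none in [2,5])
  i=3: ✓ (witness j=6)
  i=4: ✓ (witness j=6)
  i=5: ✓ (witness j=6)
  i=6: ✓ (witness j=6)
  i=7: ✓ (witness j=9)
Positions where it holds: {0, 3, 4, 5, 6, 7} → 6.

6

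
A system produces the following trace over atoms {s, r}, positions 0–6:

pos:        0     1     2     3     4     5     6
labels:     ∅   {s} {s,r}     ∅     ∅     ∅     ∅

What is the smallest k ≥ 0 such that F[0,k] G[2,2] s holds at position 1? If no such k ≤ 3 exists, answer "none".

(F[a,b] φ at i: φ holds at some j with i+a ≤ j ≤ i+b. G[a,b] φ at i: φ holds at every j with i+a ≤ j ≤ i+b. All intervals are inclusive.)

none

Scan j = 1,2,… for G[2,2] s:
  j=1: fails
  j=2: fails
  j=3: fails
  j=4: fails
No j in [1,4] satisfies it → none.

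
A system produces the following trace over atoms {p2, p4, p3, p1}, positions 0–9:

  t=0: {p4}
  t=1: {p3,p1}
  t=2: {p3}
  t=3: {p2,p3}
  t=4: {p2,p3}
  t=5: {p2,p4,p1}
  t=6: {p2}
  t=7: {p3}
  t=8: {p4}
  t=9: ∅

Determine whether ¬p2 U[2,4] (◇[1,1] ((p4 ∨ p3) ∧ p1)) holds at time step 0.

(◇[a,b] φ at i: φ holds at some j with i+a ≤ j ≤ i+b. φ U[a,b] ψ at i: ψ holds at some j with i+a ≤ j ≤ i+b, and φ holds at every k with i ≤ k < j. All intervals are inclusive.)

Does not hold

Need some j in [2,4] with ◇[1,1] ((p4 ∨ p3) ∧ p1), and ¬p2 at every k in [0,j-1].
  j=2: ◇[1,1] ((p4 ∨ p3) ∧ p1) — fails (none in [3,3]).
  j=3: ◇[1,1] ((p4 ∨ p3) ∧ p1) — fails (none in [4,4]).
  j=4: ◇[1,1] ((p4 ∨ p3) ∧ p1) holds, but ¬p2 fails at k=3 → not this j.
No j in the window works → until fails.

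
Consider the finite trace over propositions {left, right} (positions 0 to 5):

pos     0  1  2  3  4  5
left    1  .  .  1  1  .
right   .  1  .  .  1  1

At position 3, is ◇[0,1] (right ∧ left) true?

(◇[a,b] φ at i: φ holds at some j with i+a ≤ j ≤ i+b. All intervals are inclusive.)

True

Check (right ∧ left) at each j in [3,4]:
  j=3: false
  j=4: true
Found at j=4 → formula holds.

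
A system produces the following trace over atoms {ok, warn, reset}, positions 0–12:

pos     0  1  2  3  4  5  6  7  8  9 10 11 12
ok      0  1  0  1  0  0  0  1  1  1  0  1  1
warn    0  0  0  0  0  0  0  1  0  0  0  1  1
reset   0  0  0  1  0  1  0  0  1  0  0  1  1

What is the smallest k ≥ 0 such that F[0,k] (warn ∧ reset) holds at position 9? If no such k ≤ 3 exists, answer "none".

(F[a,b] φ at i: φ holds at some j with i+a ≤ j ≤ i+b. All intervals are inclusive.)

2

Scan j = 9,10,… for (warn ∧ reset):
  j=9: fails
  j=10: fails
  j=11: holds
First hit at j=11, so smallest k = 11-9 = 2.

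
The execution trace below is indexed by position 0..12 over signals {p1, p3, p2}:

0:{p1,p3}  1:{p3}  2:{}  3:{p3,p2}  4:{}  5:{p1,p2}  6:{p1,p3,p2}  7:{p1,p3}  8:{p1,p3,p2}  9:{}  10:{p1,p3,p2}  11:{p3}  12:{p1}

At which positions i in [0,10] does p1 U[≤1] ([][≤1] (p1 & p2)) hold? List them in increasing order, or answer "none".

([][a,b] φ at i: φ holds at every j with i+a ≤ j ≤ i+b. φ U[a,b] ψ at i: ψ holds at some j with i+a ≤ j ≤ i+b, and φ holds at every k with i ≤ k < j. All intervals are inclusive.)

Evaluate at each i in [0,10]:
  i=0: ✗ (no rhs in [0,1])
  i=1: ✗ (no rhs in [1,2])
  i=2: ✗ (no rhs in [2,3])
  i=3: ✗ (no rhs in [3,4])
  i=4: ✗ (lhs fails at k=4 before rhs at j=5)
  i=5: ✓ (rhs at j=5)
  i=6: ✗ (no rhs in [6,7])
  i=7: ✗ (no rhs in [7,8])
  i=8: ✗ (no rhs in [8,9])
  i=9: ✗ (no rhs in [9,10])
  i=10: ✗ (no rhs in [10,11])

5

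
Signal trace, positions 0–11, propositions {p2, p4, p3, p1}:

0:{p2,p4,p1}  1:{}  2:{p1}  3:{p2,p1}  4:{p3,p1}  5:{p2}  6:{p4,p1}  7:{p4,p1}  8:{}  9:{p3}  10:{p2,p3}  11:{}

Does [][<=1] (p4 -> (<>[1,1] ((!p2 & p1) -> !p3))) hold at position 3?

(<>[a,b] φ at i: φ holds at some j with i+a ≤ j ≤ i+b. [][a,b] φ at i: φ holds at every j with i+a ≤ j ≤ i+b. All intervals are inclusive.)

Check (p4 -> (<>[1,1] ((!p2 & p1) -> !p3))) at every j in [3,4]:
  j=3: antecedent false → ✓
  j=4: antecedent false → ✓
All positions satisfy it → formula holds.

True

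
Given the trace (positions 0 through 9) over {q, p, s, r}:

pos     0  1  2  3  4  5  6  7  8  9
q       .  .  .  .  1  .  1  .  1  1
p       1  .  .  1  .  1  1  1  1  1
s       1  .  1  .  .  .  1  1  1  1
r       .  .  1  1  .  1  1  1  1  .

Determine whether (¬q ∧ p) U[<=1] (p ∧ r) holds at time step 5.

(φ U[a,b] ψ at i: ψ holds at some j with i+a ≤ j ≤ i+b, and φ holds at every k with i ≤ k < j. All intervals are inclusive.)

Holds

Need some j in [5,6] with (p ∧ r), and (¬q ∧ p) at every k in [5,j-1].
  j=5: (p ∧ r) holds; no prefix to check → satisfied.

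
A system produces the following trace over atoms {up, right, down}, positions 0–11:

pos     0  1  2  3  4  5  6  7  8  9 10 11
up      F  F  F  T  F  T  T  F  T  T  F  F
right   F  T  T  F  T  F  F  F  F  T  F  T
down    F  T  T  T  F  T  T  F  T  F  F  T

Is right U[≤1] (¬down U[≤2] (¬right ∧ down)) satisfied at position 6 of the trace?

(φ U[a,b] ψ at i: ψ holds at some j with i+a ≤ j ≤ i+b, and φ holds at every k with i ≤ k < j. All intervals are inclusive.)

Yes

Need some j in [6,7] with (¬down U[≤2] (¬right ∧ down)), and right at every k in [6,j-1].
  j=6: (¬down U[≤2] (¬right ∧ down)) holds; no prefix to check → satisfied.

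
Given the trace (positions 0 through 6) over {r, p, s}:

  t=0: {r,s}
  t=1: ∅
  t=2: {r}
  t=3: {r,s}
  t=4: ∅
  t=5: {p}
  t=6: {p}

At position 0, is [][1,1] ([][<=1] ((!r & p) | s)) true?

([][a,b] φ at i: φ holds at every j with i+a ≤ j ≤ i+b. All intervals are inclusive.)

No

Check [][<=1] ((!r & p) | s) at every j in [1,1]:
  j=1: fails at 1
Fails at j=1 → formula fails.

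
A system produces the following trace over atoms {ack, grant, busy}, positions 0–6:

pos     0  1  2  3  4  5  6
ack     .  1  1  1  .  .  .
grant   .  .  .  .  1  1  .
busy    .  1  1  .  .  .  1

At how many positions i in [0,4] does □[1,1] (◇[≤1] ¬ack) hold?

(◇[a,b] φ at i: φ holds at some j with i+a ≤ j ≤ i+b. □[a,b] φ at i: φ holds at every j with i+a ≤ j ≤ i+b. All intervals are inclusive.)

3

Evaluate at each i in [0,4]:
  i=0: ✗ (fails at j=1)
  i=1: ✗ (fails at j=2)
  i=2: ✓ (all of [3,3])
  i=3: ✓ (all of [4,4])
  i=4: ✓ (all of [5,5])
Positions where it holds: {2, 3, 4} → 3.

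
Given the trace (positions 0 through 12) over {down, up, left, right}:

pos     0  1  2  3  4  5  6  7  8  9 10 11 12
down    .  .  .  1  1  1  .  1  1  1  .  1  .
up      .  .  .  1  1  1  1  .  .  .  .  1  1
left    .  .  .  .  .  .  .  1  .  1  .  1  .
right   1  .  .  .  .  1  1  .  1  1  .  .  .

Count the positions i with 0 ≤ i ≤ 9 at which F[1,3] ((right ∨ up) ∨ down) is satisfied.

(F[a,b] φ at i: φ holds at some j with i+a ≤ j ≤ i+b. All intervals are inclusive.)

10

Evaluate at each i in [0,9]:
  i=0: ✓ (witness j=3)
  i=1: ✓ (witness j=3)
  i=2: ✓ (witness j=3)
  i=3: ✓ (witness j=4)
  i=4: ✓ (witness j=5)
  i=5: ✓ (witness j=6)
  i=6: ✓ (witness j=7)
  i=7: ✓ (witness j=8)
  i=8: ✓ (witness j=9)
  i=9: ✓ (witness j=11)
Positions where it holds: {0, 1, 2, 3, 4, 5, 6, 7, 8, 9} → 10.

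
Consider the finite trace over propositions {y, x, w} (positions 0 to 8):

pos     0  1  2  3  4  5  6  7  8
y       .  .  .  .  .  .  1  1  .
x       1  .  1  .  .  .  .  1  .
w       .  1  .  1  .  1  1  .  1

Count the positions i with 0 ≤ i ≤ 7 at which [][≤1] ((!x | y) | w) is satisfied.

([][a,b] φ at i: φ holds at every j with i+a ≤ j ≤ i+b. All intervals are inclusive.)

Evaluate at each i in [0,7]:
  i=0: ✗ (fails at j=0)
  i=1: ✗ (fails at j=2)
  i=2: ✗ (fails at j=2)
  i=3: ✓ (all of [3,4])
  i=4: ✓ (all of [4,5])
  i=5: ✓ (all of [5,6])
  i=6: ✓ (all of [6,7])
  i=7: ✓ (all of [7,8])
Positions where it holds: {3, 4, 5, 6, 7} → 5.

5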